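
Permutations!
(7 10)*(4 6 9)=(4 6 9)(7 10)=[0, 1, 2, 3, 6, 5, 9, 10, 8, 4, 7]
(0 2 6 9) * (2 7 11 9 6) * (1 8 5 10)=(0 7 11 9)(1 8 5 10)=[7, 8, 2, 3, 4, 10, 6, 11, 5, 0, 1, 9]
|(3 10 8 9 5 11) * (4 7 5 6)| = |(3 10 8 9 6 4 7 5 11)| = 9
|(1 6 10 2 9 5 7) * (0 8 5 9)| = 8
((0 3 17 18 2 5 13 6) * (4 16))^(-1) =(0 6 13 5 2 18 17 3)(4 16)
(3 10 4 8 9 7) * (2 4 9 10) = [0, 1, 4, 2, 8, 5, 6, 3, 10, 7, 9] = (2 4 8 10 9 7 3)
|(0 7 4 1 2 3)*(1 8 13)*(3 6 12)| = |(0 7 4 8 13 1 2 6 12 3)| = 10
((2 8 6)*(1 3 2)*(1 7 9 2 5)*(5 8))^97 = (1 3 8 6 7 9 2 5)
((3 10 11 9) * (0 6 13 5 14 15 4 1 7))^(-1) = ((0 6 13 5 14 15 4 1 7)(3 10 11 9))^(-1) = (0 7 1 4 15 14 5 13 6)(3 9 11 10)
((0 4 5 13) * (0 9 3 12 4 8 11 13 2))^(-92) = (0 5 12 9 11)(2 4 3 13 8)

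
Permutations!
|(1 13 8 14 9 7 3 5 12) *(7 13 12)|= 12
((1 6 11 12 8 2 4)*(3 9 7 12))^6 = (1 12 11 2 9)(3 4 7 6 8)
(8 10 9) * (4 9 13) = (4 9 8 10 13) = [0, 1, 2, 3, 9, 5, 6, 7, 10, 8, 13, 11, 12, 4]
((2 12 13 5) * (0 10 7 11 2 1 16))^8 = (0 1 13 2 7)(5 12 11 10 16)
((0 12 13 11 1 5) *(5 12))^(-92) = ((0 5)(1 12 13 11))^(-92) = (13)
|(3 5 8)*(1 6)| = |(1 6)(3 5 8)| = 6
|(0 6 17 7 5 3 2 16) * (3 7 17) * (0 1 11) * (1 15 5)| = |(17)(0 6 3 2 16 15 5 7 1 11)| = 10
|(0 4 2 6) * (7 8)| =|(0 4 2 6)(7 8)| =4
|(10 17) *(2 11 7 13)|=4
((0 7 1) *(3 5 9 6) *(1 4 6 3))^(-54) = ((0 7 4 6 1)(3 5 9))^(-54) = (9)(0 7 4 6 1)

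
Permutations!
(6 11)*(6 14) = [0, 1, 2, 3, 4, 5, 11, 7, 8, 9, 10, 14, 12, 13, 6] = (6 11 14)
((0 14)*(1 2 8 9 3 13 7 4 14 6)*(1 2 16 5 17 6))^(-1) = (0 14 4 7 13 3 9 8 2 6 17 5 16 1)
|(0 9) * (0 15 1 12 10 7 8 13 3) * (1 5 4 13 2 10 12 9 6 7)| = 13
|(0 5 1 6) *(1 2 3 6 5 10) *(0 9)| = 8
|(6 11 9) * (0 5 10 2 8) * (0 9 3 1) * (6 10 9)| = |(0 5 9 10 2 8 6 11 3 1)| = 10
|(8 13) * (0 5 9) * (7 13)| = 3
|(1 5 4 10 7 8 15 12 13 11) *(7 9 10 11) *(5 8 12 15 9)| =|(15)(1 8 9 10 5 4 11)(7 12 13)| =21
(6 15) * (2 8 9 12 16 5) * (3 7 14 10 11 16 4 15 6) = (2 8 9 12 4 15 3 7 14 10 11 16 5) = [0, 1, 8, 7, 15, 2, 6, 14, 9, 12, 11, 16, 4, 13, 10, 3, 5]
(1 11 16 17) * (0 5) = (0 5)(1 11 16 17) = [5, 11, 2, 3, 4, 0, 6, 7, 8, 9, 10, 16, 12, 13, 14, 15, 17, 1]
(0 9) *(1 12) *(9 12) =(0 12 1 9) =[12, 9, 2, 3, 4, 5, 6, 7, 8, 0, 10, 11, 1]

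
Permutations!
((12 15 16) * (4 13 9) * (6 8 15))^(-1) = ((4 13 9)(6 8 15 16 12))^(-1) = (4 9 13)(6 12 16 15 8)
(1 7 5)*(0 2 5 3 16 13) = (0 2 5 1 7 3 16 13) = [2, 7, 5, 16, 4, 1, 6, 3, 8, 9, 10, 11, 12, 0, 14, 15, 13]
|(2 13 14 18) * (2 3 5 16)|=7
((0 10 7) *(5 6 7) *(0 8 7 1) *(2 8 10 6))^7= (0 6 1)(2 7 5 8 10)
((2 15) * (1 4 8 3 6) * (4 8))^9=((1 8 3 6)(2 15))^9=(1 8 3 6)(2 15)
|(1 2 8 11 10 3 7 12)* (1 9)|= 9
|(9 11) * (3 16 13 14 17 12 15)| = 14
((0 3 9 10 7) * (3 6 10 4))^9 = (0 6 10 7)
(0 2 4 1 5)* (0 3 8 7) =(0 2 4 1 5 3 8 7) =[2, 5, 4, 8, 1, 3, 6, 0, 7]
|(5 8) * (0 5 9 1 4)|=|(0 5 8 9 1 4)|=6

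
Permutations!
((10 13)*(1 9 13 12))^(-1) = (1 12 10 13 9)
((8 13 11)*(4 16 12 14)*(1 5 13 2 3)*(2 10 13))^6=((1 5 2 3)(4 16 12 14)(8 10 13 11))^6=(1 2)(3 5)(4 12)(8 13)(10 11)(14 16)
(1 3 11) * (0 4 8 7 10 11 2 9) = (0 4 8 7 10 11 1 3 2 9) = [4, 3, 9, 2, 8, 5, 6, 10, 7, 0, 11, 1]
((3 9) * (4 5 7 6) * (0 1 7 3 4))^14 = (0 7)(1 6)(3 4)(5 9)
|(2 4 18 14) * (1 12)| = |(1 12)(2 4 18 14)| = 4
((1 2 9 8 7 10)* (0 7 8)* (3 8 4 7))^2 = ((0 3 8 4 7 10 1 2 9))^2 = (0 8 7 1 9 3 4 10 2)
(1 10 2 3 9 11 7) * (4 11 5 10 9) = (1 9 5 10 2 3 4 11 7) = [0, 9, 3, 4, 11, 10, 6, 1, 8, 5, 2, 7]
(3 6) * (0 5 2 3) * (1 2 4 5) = (0 1 2 3 6)(4 5) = [1, 2, 3, 6, 5, 4, 0]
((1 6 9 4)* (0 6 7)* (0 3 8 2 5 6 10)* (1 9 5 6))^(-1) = (0 10)(1 5 6 2 8 3 7)(4 9)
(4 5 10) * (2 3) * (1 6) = [0, 6, 3, 2, 5, 10, 1, 7, 8, 9, 4] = (1 6)(2 3)(4 5 10)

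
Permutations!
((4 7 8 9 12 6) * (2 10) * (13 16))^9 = ((2 10)(4 7 8 9 12 6)(13 16))^9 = (2 10)(4 9)(6 8)(7 12)(13 16)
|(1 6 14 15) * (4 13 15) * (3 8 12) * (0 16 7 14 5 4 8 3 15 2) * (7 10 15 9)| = |(0 16 10 15 1 6 5 4 13 2)(7 14 8 12 9)| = 10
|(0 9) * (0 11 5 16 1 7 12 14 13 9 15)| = |(0 15)(1 7 12 14 13 9 11 5 16)| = 18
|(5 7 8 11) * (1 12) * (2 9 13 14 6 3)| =12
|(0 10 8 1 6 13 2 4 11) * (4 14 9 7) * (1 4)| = 35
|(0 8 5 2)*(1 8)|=|(0 1 8 5 2)|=5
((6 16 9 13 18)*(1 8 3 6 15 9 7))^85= ((1 8 3 6 16 7)(9 13 18 15))^85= (1 8 3 6 16 7)(9 13 18 15)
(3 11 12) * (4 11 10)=(3 10 4 11 12)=[0, 1, 2, 10, 11, 5, 6, 7, 8, 9, 4, 12, 3]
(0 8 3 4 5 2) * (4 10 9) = (0 8 3 10 9 4 5 2) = [8, 1, 0, 10, 5, 2, 6, 7, 3, 4, 9]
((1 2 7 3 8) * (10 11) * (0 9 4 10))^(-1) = ((0 9 4 10 11)(1 2 7 3 8))^(-1) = (0 11 10 4 9)(1 8 3 7 2)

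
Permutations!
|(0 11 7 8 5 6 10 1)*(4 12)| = 8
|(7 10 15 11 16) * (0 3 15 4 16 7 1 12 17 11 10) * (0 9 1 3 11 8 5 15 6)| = |(0 11 7 9 1 12 17 8 5 15 10 4 16 3 6)| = 15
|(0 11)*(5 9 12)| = |(0 11)(5 9 12)| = 6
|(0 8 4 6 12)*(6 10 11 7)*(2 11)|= |(0 8 4 10 2 11 7 6 12)|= 9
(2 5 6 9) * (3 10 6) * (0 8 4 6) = (0 8 4 6 9 2 5 3 10) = [8, 1, 5, 10, 6, 3, 9, 7, 4, 2, 0]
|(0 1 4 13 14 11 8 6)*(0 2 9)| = |(0 1 4 13 14 11 8 6 2 9)| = 10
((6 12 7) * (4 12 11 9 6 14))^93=(4 12 7 14)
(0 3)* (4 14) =(0 3)(4 14) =[3, 1, 2, 0, 14, 5, 6, 7, 8, 9, 10, 11, 12, 13, 4]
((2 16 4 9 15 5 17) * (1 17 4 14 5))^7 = ((1 17 2 16 14 5 4 9 15))^7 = (1 9 5 16 17 15 4 14 2)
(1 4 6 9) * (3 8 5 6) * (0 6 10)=(0 6 9 1 4 3 8 5 10)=[6, 4, 2, 8, 3, 10, 9, 7, 5, 1, 0]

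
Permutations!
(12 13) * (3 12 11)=(3 12 13 11)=[0, 1, 2, 12, 4, 5, 6, 7, 8, 9, 10, 3, 13, 11]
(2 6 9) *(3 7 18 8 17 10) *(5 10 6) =(2 5 10 3 7 18 8 17 6 9) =[0, 1, 5, 7, 4, 10, 9, 18, 17, 2, 3, 11, 12, 13, 14, 15, 16, 6, 8]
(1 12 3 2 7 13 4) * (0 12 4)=[12, 4, 7, 2, 1, 5, 6, 13, 8, 9, 10, 11, 3, 0]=(0 12 3 2 7 13)(1 4)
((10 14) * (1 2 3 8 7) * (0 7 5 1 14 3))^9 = ((0 7 14 10 3 8 5 1 2))^9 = (14)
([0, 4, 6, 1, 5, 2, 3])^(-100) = [0, 5, 3, 4, 2, 6, 1]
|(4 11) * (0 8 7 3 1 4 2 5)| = 9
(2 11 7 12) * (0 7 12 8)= (0 7 8)(2 11 12)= [7, 1, 11, 3, 4, 5, 6, 8, 0, 9, 10, 12, 2]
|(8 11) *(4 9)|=2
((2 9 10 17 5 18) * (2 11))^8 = (2 9 10 17 5 18 11)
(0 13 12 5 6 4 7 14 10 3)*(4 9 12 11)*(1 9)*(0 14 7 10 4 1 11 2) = (0 13 2)(1 9 12 5 6 11)(3 14 4 10) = [13, 9, 0, 14, 10, 6, 11, 7, 8, 12, 3, 1, 5, 2, 4]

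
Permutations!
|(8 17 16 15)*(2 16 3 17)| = |(2 16 15 8)(3 17)| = 4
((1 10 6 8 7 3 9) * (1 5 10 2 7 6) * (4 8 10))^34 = (1 9 6 7 4)(2 5 10 3 8) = ((1 2 7 3 9 5 4 8 6 10))^34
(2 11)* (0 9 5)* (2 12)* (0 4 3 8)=(0 9 5 4 3 8)(2 11 12)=[9, 1, 11, 8, 3, 4, 6, 7, 0, 5, 10, 12, 2]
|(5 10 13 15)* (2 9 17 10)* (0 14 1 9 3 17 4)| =|(0 14 1 9 4)(2 3 17 10 13 15 5)| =35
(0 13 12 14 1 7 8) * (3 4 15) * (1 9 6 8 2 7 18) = (0 13 12 14 9 6 8)(1 18)(2 7)(3 4 15) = [13, 18, 7, 4, 15, 5, 8, 2, 0, 6, 10, 11, 14, 12, 9, 3, 16, 17, 1]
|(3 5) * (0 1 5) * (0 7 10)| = 6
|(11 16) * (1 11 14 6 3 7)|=7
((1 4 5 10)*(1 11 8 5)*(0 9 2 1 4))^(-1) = (0 1 2 9)(5 8 11 10)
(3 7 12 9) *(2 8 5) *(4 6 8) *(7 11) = (2 4 6 8 5)(3 11 7 12 9) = [0, 1, 4, 11, 6, 2, 8, 12, 5, 3, 10, 7, 9]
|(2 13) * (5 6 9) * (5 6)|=2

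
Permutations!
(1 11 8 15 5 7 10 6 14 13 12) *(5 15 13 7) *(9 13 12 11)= (15)(1 9 13 11 8 12)(6 14 7 10)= [0, 9, 2, 3, 4, 5, 14, 10, 12, 13, 6, 8, 1, 11, 7, 15]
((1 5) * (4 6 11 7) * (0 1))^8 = (11)(0 5 1)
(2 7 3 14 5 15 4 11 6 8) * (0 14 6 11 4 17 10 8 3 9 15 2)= (0 14 5 2 7 9 15 17 10 8)(3 6)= [14, 1, 7, 6, 4, 2, 3, 9, 0, 15, 8, 11, 12, 13, 5, 17, 16, 10]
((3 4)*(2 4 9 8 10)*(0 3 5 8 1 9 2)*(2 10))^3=((0 3 10)(1 9)(2 4 5 8))^3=(10)(1 9)(2 8 5 4)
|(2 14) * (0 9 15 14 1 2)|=4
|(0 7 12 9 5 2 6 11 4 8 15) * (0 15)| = |(15)(0 7 12 9 5 2 6 11 4 8)| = 10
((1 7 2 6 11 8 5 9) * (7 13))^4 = ((1 13 7 2 6 11 8 5 9))^4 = (1 6 9 2 5 7 8 13 11)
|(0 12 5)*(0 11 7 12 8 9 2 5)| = 8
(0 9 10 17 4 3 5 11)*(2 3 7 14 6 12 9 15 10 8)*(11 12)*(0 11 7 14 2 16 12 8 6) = (0 15 10 17 4 14)(2 3 5 8 16 12 9 6 7) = [15, 1, 3, 5, 14, 8, 7, 2, 16, 6, 17, 11, 9, 13, 0, 10, 12, 4]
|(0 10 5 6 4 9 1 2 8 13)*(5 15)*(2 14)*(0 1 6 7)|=|(0 10 15 5 7)(1 14 2 8 13)(4 9 6)|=15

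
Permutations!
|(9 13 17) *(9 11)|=|(9 13 17 11)|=4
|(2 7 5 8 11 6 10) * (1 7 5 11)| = 8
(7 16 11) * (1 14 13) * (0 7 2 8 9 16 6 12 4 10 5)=(0 7 6 12 4 10 5)(1 14 13)(2 8 9 16 11)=[7, 14, 8, 3, 10, 0, 12, 6, 9, 16, 5, 2, 4, 1, 13, 15, 11]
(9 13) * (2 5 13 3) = (2 5 13 9 3) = [0, 1, 5, 2, 4, 13, 6, 7, 8, 3, 10, 11, 12, 9]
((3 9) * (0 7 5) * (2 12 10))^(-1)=(0 5 7)(2 10 12)(3 9)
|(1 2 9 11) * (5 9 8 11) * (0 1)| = |(0 1 2 8 11)(5 9)| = 10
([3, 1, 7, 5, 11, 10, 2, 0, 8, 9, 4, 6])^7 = [2, 1, 11, 7, 5, 0, 4, 6, 8, 9, 3, 10]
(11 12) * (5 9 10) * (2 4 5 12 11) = (2 4 5 9 10 12) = [0, 1, 4, 3, 5, 9, 6, 7, 8, 10, 12, 11, 2]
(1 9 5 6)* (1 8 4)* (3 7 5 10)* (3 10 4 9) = (10)(1 3 7 5 6 8 9 4) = [0, 3, 2, 7, 1, 6, 8, 5, 9, 4, 10]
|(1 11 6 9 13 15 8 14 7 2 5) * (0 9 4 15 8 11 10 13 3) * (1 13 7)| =|(0 9 3)(1 10 7 2 5 13 8 14)(4 15 11 6)| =24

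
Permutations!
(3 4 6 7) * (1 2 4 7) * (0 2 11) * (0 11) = (11)(0 2 4 6 1)(3 7) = [2, 0, 4, 7, 6, 5, 1, 3, 8, 9, 10, 11]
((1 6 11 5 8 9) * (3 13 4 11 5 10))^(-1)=((1 6 5 8 9)(3 13 4 11 10))^(-1)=(1 9 8 5 6)(3 10 11 4 13)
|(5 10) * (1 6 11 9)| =4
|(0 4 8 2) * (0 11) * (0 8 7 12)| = 12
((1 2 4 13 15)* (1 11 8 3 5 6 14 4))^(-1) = ((1 2)(3 5 6 14 4 13 15 11 8))^(-1) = (1 2)(3 8 11 15 13 4 14 6 5)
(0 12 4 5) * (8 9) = (0 12 4 5)(8 9) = [12, 1, 2, 3, 5, 0, 6, 7, 9, 8, 10, 11, 4]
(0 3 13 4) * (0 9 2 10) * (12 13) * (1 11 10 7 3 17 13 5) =[17, 11, 7, 12, 9, 1, 6, 3, 8, 2, 0, 10, 5, 4, 14, 15, 16, 13] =(0 17 13 4 9 2 7 3 12 5 1 11 10)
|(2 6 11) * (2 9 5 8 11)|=4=|(2 6)(5 8 11 9)|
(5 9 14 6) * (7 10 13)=[0, 1, 2, 3, 4, 9, 5, 10, 8, 14, 13, 11, 12, 7, 6]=(5 9 14 6)(7 10 13)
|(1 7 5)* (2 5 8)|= |(1 7 8 2 5)|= 5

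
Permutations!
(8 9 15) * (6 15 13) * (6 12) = (6 15 8 9 13 12) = [0, 1, 2, 3, 4, 5, 15, 7, 9, 13, 10, 11, 6, 12, 14, 8]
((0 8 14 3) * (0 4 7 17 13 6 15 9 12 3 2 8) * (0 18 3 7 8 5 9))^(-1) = (0 15 6 13 17 7 12 9 5 2 14 8 4 3 18)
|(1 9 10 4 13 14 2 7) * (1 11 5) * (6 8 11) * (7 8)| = 10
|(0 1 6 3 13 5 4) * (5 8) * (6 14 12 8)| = 21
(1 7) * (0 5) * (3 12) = (0 5)(1 7)(3 12) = [5, 7, 2, 12, 4, 0, 6, 1, 8, 9, 10, 11, 3]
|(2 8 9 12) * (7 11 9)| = 6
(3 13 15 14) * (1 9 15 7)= (1 9 15 14 3 13 7)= [0, 9, 2, 13, 4, 5, 6, 1, 8, 15, 10, 11, 12, 7, 3, 14]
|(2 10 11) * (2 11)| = 2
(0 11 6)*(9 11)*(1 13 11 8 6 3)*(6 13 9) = (0 6)(1 9 8 13 11 3) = [6, 9, 2, 1, 4, 5, 0, 7, 13, 8, 10, 3, 12, 11]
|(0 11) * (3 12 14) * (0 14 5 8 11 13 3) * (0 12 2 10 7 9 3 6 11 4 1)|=|(0 13 6 11 14 12 5 8 4 1)(2 10 7 9 3)|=10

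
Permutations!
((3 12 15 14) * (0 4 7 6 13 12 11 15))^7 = (0 4 7 6 13 12)(3 14 15 11)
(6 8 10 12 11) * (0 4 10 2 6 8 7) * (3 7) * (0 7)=(0 4 10 12 11 8 2 6 3)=[4, 1, 6, 0, 10, 5, 3, 7, 2, 9, 12, 8, 11]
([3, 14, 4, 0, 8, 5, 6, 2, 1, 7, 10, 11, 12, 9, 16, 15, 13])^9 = [3, 1, 2, 0, 4, 5, 6, 7, 8, 9, 10, 11, 12, 13, 14, 15, 16]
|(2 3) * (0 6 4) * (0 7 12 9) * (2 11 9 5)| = 10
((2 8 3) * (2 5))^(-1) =((2 8 3 5))^(-1) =(2 5 3 8)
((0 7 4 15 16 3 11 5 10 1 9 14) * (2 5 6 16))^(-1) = ((0 7 4 15 2 5 10 1 9 14)(3 11 6 16))^(-1) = (0 14 9 1 10 5 2 15 4 7)(3 16 6 11)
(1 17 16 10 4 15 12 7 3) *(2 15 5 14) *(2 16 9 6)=[0, 17, 15, 1, 5, 14, 2, 3, 8, 6, 4, 11, 7, 13, 16, 12, 10, 9]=(1 17 9 6 2 15 12 7 3)(4 5 14 16 10)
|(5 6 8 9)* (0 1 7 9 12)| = |(0 1 7 9 5 6 8 12)| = 8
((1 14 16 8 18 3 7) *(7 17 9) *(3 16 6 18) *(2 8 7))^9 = (1 18)(2 9 17 3 8)(6 7)(14 16)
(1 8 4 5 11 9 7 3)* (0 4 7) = [4, 8, 2, 1, 5, 11, 6, 3, 7, 0, 10, 9] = (0 4 5 11 9)(1 8 7 3)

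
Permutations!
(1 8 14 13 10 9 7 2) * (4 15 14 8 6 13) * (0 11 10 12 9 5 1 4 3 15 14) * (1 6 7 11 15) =(0 15)(1 7 2 4 14 3)(5 6 13 12 9 11 10) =[15, 7, 4, 1, 14, 6, 13, 2, 8, 11, 5, 10, 9, 12, 3, 0]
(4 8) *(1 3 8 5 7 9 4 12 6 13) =(1 3 8 12 6 13)(4 5 7 9) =[0, 3, 2, 8, 5, 7, 13, 9, 12, 4, 10, 11, 6, 1]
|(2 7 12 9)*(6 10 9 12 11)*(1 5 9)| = 8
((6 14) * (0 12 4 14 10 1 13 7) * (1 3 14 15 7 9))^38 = (0 15 12 7 4)(1 9 13)(3 6)(10 14)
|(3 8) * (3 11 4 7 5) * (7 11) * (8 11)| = |(3 11 4 8 7 5)| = 6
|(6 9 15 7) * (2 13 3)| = 12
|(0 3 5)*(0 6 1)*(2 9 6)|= |(0 3 5 2 9 6 1)|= 7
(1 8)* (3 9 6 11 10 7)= (1 8)(3 9 6 11 10 7)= [0, 8, 2, 9, 4, 5, 11, 3, 1, 6, 7, 10]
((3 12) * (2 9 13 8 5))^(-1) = (2 5 8 13 9)(3 12)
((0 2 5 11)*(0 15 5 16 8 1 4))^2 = ((0 2 16 8 1 4)(5 11 15))^2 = (0 16 1)(2 8 4)(5 15 11)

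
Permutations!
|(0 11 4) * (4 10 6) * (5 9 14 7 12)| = |(0 11 10 6 4)(5 9 14 7 12)| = 5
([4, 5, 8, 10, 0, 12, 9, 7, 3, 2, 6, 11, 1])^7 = [4, 5, 8, 10, 0, 12, 9, 7, 3, 2, 6, 11, 1]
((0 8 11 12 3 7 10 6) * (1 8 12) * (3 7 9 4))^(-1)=(0 6 10 7 12)(1 11 8)(3 4 9)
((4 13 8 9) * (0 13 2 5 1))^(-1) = ((0 13 8 9 4 2 5 1))^(-1) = (0 1 5 2 4 9 8 13)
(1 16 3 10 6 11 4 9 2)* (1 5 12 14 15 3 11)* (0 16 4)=(0 16 11)(1 4 9 2 5 12 14 15 3 10 6)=[16, 4, 5, 10, 9, 12, 1, 7, 8, 2, 6, 0, 14, 13, 15, 3, 11]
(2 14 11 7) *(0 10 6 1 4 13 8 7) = [10, 4, 14, 3, 13, 5, 1, 2, 7, 9, 6, 0, 12, 8, 11] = (0 10 6 1 4 13 8 7 2 14 11)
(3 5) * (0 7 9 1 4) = (0 7 9 1 4)(3 5) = [7, 4, 2, 5, 0, 3, 6, 9, 8, 1]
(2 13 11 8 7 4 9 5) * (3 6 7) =(2 13 11 8 3 6 7 4 9 5) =[0, 1, 13, 6, 9, 2, 7, 4, 3, 5, 10, 8, 12, 11]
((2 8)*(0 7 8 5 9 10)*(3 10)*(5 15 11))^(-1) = ((0 7 8 2 15 11 5 9 3 10))^(-1) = (0 10 3 9 5 11 15 2 8 7)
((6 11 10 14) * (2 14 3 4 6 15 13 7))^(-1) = ((2 14 15 13 7)(3 4 6 11 10))^(-1) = (2 7 13 15 14)(3 10 11 6 4)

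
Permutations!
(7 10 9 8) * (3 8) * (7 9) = (3 8 9)(7 10) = [0, 1, 2, 8, 4, 5, 6, 10, 9, 3, 7]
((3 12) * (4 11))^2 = (12)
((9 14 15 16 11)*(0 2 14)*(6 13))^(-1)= (0 9 11 16 15 14 2)(6 13)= ((0 2 14 15 16 11 9)(6 13))^(-1)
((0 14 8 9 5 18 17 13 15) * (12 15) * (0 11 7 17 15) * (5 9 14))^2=(0 18 11 17 12 5 15 7 13)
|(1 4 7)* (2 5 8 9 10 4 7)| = |(1 7)(2 5 8 9 10 4)| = 6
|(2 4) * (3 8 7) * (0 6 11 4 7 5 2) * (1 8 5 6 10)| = |(0 10 1 8 6 11 4)(2 7 3 5)| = 28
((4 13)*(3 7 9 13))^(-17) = (3 13 7 4 9)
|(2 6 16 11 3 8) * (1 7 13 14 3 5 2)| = |(1 7 13 14 3 8)(2 6 16 11 5)| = 30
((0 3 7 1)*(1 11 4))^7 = ((0 3 7 11 4 1))^7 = (0 3 7 11 4 1)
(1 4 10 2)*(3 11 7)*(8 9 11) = (1 4 10 2)(3 8 9 11 7) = [0, 4, 1, 8, 10, 5, 6, 3, 9, 11, 2, 7]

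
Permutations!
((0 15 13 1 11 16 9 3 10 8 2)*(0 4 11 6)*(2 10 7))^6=((0 15 13 1 6)(2 4 11 16 9 3 7)(8 10))^6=(0 15 13 1 6)(2 7 3 9 16 11 4)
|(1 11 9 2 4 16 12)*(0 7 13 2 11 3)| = |(0 7 13 2 4 16 12 1 3)(9 11)| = 18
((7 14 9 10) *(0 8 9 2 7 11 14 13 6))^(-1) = (0 6 13 7 2 14 11 10 9 8)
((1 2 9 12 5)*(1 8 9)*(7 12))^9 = (1 2)(5 12 7 9 8)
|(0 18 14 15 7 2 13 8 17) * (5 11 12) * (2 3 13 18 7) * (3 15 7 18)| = 30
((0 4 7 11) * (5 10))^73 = (0 4 7 11)(5 10)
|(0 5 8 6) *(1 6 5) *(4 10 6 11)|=|(0 1 11 4 10 6)(5 8)|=6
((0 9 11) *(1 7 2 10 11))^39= (0 2 9 10 1 11 7)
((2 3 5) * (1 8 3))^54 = ((1 8 3 5 2))^54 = (1 2 5 3 8)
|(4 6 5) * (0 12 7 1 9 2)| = |(0 12 7 1 9 2)(4 6 5)| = 6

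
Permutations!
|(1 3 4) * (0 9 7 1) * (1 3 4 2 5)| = |(0 9 7 3 2 5 1 4)| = 8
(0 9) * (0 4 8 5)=(0 9 4 8 5)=[9, 1, 2, 3, 8, 0, 6, 7, 5, 4]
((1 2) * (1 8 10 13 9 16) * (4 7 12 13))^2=(1 8 4 12 9)(2 10 7 13 16)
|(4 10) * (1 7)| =|(1 7)(4 10)| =2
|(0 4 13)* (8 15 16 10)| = 12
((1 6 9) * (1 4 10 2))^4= (1 10 9)(2 4 6)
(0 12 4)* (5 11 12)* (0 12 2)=(0 5 11 2)(4 12)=[5, 1, 0, 3, 12, 11, 6, 7, 8, 9, 10, 2, 4]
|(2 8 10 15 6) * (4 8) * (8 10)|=|(2 4 10 15 6)|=5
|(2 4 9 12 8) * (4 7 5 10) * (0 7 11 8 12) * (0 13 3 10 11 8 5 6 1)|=|(0 7 6 1)(2 8)(3 10 4 9 13)(5 11)|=20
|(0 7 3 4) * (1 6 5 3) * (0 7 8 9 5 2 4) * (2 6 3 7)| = 14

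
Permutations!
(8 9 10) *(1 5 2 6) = (1 5 2 6)(8 9 10) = [0, 5, 6, 3, 4, 2, 1, 7, 9, 10, 8]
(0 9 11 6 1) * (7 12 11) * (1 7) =(0 9 1)(6 7 12 11) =[9, 0, 2, 3, 4, 5, 7, 12, 8, 1, 10, 6, 11]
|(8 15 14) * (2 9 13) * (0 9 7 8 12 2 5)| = |(0 9 13 5)(2 7 8 15 14 12)| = 12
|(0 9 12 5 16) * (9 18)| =|(0 18 9 12 5 16)| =6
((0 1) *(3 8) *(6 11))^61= ((0 1)(3 8)(6 11))^61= (0 1)(3 8)(6 11)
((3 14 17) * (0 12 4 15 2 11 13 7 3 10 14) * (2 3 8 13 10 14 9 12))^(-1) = ((0 2 11 10 9 12 4 15 3)(7 8 13)(14 17))^(-1) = (0 3 15 4 12 9 10 11 2)(7 13 8)(14 17)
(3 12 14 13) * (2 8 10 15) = (2 8 10 15)(3 12 14 13) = [0, 1, 8, 12, 4, 5, 6, 7, 10, 9, 15, 11, 14, 3, 13, 2]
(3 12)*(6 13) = (3 12)(6 13) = [0, 1, 2, 12, 4, 5, 13, 7, 8, 9, 10, 11, 3, 6]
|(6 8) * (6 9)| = 3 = |(6 8 9)|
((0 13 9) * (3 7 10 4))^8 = ((0 13 9)(3 7 10 4))^8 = (0 9 13)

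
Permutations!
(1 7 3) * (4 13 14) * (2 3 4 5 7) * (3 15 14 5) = (1 2 15 14 3)(4 13 5 7) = [0, 2, 15, 1, 13, 7, 6, 4, 8, 9, 10, 11, 12, 5, 3, 14]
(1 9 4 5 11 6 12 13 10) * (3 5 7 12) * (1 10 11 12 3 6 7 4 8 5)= (1 9 8 5 12 13 11 7 3)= [0, 9, 2, 1, 4, 12, 6, 3, 5, 8, 10, 7, 13, 11]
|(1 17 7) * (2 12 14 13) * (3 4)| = 12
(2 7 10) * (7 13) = [0, 1, 13, 3, 4, 5, 6, 10, 8, 9, 2, 11, 12, 7] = (2 13 7 10)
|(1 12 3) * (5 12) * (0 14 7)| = |(0 14 7)(1 5 12 3)| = 12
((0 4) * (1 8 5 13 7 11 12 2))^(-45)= (0 4)(1 13 12 8 7 2 5 11)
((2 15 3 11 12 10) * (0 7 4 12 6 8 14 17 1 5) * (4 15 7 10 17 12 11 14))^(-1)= (0 5 1 17 12 14 3 15 7 2 10)(4 8 6 11)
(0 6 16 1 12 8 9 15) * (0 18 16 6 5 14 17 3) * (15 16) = (0 5 14 17 3)(1 12 8 9 16)(15 18) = [5, 12, 2, 0, 4, 14, 6, 7, 9, 16, 10, 11, 8, 13, 17, 18, 1, 3, 15]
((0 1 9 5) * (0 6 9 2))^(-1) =(0 2 1)(5 9 6)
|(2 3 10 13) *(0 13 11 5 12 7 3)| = |(0 13 2)(3 10 11 5 12 7)| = 6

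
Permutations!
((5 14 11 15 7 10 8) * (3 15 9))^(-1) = (3 9 11 14 5 8 10 7 15)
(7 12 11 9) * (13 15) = (7 12 11 9)(13 15) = [0, 1, 2, 3, 4, 5, 6, 12, 8, 7, 10, 9, 11, 15, 14, 13]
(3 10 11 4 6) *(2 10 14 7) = (2 10 11 4 6 3 14 7) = [0, 1, 10, 14, 6, 5, 3, 2, 8, 9, 11, 4, 12, 13, 7]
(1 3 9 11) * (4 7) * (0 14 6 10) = (0 14 6 10)(1 3 9 11)(4 7) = [14, 3, 2, 9, 7, 5, 10, 4, 8, 11, 0, 1, 12, 13, 6]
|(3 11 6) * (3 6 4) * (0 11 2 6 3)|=3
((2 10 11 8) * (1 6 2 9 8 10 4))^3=(1 4 2 6)(8 9)(10 11)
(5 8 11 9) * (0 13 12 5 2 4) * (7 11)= (0 13 12 5 8 7 11 9 2 4)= [13, 1, 4, 3, 0, 8, 6, 11, 7, 2, 10, 9, 5, 12]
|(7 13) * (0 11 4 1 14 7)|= 7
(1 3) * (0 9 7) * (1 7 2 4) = [9, 3, 4, 7, 1, 5, 6, 0, 8, 2] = (0 9 2 4 1 3 7)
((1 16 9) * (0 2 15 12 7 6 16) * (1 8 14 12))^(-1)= (0 1 15 2)(6 7 12 14 8 9 16)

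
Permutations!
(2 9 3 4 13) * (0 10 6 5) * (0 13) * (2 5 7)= (0 10 6 7 2 9 3 4)(5 13)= [10, 1, 9, 4, 0, 13, 7, 2, 8, 3, 6, 11, 12, 5]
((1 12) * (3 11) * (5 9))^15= ((1 12)(3 11)(5 9))^15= (1 12)(3 11)(5 9)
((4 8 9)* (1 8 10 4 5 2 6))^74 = ((1 8 9 5 2 6)(4 10))^74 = (10)(1 9 2)(5 6 8)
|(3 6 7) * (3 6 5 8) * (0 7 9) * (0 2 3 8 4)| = |(0 7 6 9 2 3 5 4)| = 8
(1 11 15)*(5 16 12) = (1 11 15)(5 16 12) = [0, 11, 2, 3, 4, 16, 6, 7, 8, 9, 10, 15, 5, 13, 14, 1, 12]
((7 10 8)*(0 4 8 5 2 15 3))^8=((0 4 8 7 10 5 2 15 3))^8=(0 3 15 2 5 10 7 8 4)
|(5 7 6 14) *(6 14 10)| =6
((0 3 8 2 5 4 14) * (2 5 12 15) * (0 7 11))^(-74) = ((0 3 8 5 4 14 7 11)(2 12 15))^(-74) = (0 7 4 8)(2 12 15)(3 11 14 5)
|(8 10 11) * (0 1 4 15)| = |(0 1 4 15)(8 10 11)| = 12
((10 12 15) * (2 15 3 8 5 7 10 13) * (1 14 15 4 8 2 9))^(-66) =(1 9 13 15 14)(2 12 7 8)(3 10 5 4)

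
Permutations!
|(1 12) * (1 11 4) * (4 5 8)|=6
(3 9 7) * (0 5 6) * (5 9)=(0 9 7 3 5 6)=[9, 1, 2, 5, 4, 6, 0, 3, 8, 7]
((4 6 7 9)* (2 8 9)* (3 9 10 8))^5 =(2 7 6 4 9 3)(8 10)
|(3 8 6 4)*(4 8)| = 2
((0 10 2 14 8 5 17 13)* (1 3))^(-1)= (0 13 17 5 8 14 2 10)(1 3)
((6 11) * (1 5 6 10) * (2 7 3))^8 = (1 11 5 10 6)(2 3 7)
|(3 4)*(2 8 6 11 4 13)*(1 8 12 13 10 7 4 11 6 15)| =12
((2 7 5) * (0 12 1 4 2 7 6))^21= ((0 12 1 4 2 6)(5 7))^21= (0 4)(1 6)(2 12)(5 7)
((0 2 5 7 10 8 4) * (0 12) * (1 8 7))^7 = ((0 2 5 1 8 4 12)(7 10))^7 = (12)(7 10)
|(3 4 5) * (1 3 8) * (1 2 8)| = |(1 3 4 5)(2 8)| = 4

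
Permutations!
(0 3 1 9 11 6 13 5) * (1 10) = [3, 9, 2, 10, 4, 0, 13, 7, 8, 11, 1, 6, 12, 5] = (0 3 10 1 9 11 6 13 5)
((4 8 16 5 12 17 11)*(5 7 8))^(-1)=((4 5 12 17 11)(7 8 16))^(-1)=(4 11 17 12 5)(7 16 8)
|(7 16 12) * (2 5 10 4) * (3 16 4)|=8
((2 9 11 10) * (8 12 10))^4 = ((2 9 11 8 12 10))^4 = (2 12 11)(8 9 10)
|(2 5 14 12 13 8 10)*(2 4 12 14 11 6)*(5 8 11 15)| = |(2 8 10 4 12 13 11 6)(5 15)| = 8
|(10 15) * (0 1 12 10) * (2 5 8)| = |(0 1 12 10 15)(2 5 8)| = 15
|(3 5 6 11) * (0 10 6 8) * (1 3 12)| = 9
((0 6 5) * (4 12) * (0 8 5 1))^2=(12)(0 1 6)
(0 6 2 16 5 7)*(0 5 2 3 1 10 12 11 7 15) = (0 6 3 1 10 12 11 7 5 15)(2 16) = [6, 10, 16, 1, 4, 15, 3, 5, 8, 9, 12, 7, 11, 13, 14, 0, 2]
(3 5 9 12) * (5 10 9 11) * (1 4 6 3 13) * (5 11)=[0, 4, 2, 10, 6, 5, 3, 7, 8, 12, 9, 11, 13, 1]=(1 4 6 3 10 9 12 13)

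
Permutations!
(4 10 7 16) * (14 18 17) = [0, 1, 2, 3, 10, 5, 6, 16, 8, 9, 7, 11, 12, 13, 18, 15, 4, 14, 17] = (4 10 7 16)(14 18 17)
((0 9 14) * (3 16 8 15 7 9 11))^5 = ((0 11 3 16 8 15 7 9 14))^5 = (0 15 11 7 3 9 16 14 8)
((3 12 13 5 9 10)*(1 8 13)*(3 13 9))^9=(1 8 9 10 13 5 3 12)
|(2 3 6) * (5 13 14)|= 3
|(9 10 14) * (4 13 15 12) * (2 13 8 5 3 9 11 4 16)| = |(2 13 15 12 16)(3 9 10 14 11 4 8 5)| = 40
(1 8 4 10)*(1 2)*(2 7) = [0, 8, 1, 3, 10, 5, 6, 2, 4, 9, 7] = (1 8 4 10 7 2)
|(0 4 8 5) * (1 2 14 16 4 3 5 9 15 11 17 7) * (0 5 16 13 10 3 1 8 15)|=|(0 1 2 14 13 10 3 16 4 15 11 17 7 8 9)|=15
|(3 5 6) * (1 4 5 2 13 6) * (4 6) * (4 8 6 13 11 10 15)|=11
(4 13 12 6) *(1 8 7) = [0, 8, 2, 3, 13, 5, 4, 1, 7, 9, 10, 11, 6, 12] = (1 8 7)(4 13 12 6)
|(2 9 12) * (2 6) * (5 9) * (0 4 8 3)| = |(0 4 8 3)(2 5 9 12 6)| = 20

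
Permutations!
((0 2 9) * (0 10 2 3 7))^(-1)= ((0 3 7)(2 9 10))^(-1)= (0 7 3)(2 10 9)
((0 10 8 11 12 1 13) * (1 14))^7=((0 10 8 11 12 14 1 13))^7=(0 13 1 14 12 11 8 10)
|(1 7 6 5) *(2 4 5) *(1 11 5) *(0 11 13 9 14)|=|(0 11 5 13 9 14)(1 7 6 2 4)|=30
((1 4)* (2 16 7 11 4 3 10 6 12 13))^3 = ((1 3 10 6 12 13 2 16 7 11 4))^3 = (1 6 2 11 3 12 16 4 10 13 7)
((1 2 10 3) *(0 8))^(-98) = (1 10)(2 3)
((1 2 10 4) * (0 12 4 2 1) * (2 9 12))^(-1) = ((0 2 10 9 12 4))^(-1) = (0 4 12 9 10 2)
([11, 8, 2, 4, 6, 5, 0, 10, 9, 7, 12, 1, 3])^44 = [0, 1, 2, 3, 4, 5, 6, 7, 8, 9, 10, 11, 12]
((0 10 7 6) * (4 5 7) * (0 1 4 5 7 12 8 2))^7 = ((0 10 5 12 8 2)(1 4 7 6))^7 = (0 10 5 12 8 2)(1 6 7 4)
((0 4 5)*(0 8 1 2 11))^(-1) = ((0 4 5 8 1 2 11))^(-1) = (0 11 2 1 8 5 4)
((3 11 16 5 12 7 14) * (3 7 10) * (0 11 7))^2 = (0 16 12 3 14 11 5 10 7)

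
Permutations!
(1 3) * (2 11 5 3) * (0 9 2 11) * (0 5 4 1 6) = (0 9 2 5 3 6)(1 11 4) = [9, 11, 5, 6, 1, 3, 0, 7, 8, 2, 10, 4]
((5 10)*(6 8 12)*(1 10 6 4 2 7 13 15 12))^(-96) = (15)(1 8 6 5 10)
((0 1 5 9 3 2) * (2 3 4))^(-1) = (0 2 4 9 5 1)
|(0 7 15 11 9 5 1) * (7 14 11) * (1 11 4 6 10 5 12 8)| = |(0 14 4 6 10 5 11 9 12 8 1)(7 15)| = 22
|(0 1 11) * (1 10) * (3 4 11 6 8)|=8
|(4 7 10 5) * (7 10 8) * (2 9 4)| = |(2 9 4 10 5)(7 8)| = 10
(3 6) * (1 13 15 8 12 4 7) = (1 13 15 8 12 4 7)(3 6) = [0, 13, 2, 6, 7, 5, 3, 1, 12, 9, 10, 11, 4, 15, 14, 8]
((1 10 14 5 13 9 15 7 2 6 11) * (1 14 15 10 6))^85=((1 6 11 14 5 13 9 10 15 7 2))^85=(1 15 13 11 2 10 5 6 7 9 14)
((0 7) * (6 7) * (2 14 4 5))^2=((0 6 7)(2 14 4 5))^2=(0 7 6)(2 4)(5 14)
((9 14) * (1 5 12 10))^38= ((1 5 12 10)(9 14))^38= (14)(1 12)(5 10)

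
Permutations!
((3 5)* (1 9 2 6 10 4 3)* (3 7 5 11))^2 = (11)(1 2 10 7)(4 5 9 6)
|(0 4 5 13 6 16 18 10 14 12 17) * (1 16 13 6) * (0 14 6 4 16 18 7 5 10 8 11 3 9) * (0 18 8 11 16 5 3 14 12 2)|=|(0 5 4 10 6 13 1 8 16 7 3 9 18 11 14 2)(12 17)|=16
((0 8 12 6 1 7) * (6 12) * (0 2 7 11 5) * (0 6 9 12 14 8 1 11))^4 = ((0 1)(2 7)(5 6 11)(8 9 12 14))^4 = (14)(5 6 11)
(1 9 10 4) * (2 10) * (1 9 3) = (1 3)(2 10 4 9) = [0, 3, 10, 1, 9, 5, 6, 7, 8, 2, 4]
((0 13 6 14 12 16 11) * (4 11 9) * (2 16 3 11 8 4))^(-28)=((0 13 6 14 12 3 11)(2 16 9)(4 8))^(-28)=(2 9 16)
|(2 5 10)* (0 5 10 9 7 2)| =6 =|(0 5 9 7 2 10)|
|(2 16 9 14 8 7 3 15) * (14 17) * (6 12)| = |(2 16 9 17 14 8 7 3 15)(6 12)| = 18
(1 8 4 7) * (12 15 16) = (1 8 4 7)(12 15 16) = [0, 8, 2, 3, 7, 5, 6, 1, 4, 9, 10, 11, 15, 13, 14, 16, 12]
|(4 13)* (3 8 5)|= |(3 8 5)(4 13)|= 6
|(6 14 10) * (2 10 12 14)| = |(2 10 6)(12 14)| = 6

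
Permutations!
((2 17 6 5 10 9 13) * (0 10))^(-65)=(0 5 6 17 2 13 9 10)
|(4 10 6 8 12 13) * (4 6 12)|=|(4 10 12 13 6 8)|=6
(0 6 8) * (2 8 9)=(0 6 9 2 8)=[6, 1, 8, 3, 4, 5, 9, 7, 0, 2]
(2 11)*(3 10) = (2 11)(3 10) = [0, 1, 11, 10, 4, 5, 6, 7, 8, 9, 3, 2]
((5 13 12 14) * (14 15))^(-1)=(5 14 15 12 13)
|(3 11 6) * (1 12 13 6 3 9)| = 10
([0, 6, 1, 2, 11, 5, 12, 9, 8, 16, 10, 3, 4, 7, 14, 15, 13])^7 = (7 13 16 9)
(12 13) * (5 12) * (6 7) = (5 12 13)(6 7) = [0, 1, 2, 3, 4, 12, 7, 6, 8, 9, 10, 11, 13, 5]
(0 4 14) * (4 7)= (0 7 4 14)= [7, 1, 2, 3, 14, 5, 6, 4, 8, 9, 10, 11, 12, 13, 0]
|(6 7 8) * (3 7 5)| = 5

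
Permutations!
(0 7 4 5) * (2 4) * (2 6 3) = [7, 1, 4, 2, 5, 0, 3, 6] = (0 7 6 3 2 4 5)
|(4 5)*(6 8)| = |(4 5)(6 8)| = 2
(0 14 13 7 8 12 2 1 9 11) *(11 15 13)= [14, 9, 1, 3, 4, 5, 6, 8, 12, 15, 10, 0, 2, 7, 11, 13]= (0 14 11)(1 9 15 13 7 8 12 2)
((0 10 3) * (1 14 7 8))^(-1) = ((0 10 3)(1 14 7 8))^(-1) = (0 3 10)(1 8 7 14)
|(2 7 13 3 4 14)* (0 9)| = 6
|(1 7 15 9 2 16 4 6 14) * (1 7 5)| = 8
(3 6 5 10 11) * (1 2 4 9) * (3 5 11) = [0, 2, 4, 6, 9, 10, 11, 7, 8, 1, 3, 5] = (1 2 4 9)(3 6 11 5 10)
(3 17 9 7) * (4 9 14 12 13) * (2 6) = (2 6)(3 17 14 12 13 4 9 7) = [0, 1, 6, 17, 9, 5, 2, 3, 8, 7, 10, 11, 13, 4, 12, 15, 16, 14]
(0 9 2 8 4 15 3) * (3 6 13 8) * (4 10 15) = (0 9 2 3)(6 13 8 10 15) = [9, 1, 3, 0, 4, 5, 13, 7, 10, 2, 15, 11, 12, 8, 14, 6]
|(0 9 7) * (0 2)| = 4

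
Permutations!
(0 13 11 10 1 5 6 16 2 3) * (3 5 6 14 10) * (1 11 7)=(0 13 7 1 6 16 2 5 14 10 11 3)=[13, 6, 5, 0, 4, 14, 16, 1, 8, 9, 11, 3, 12, 7, 10, 15, 2]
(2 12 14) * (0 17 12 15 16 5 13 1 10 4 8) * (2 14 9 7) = (0 17 12 9 7 2 15 16 5 13 1 10 4 8) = [17, 10, 15, 3, 8, 13, 6, 2, 0, 7, 4, 11, 9, 1, 14, 16, 5, 12]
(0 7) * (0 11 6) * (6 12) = (0 7 11 12 6) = [7, 1, 2, 3, 4, 5, 0, 11, 8, 9, 10, 12, 6]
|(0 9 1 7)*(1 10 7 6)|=|(0 9 10 7)(1 6)|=4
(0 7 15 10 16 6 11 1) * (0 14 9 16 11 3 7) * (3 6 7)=(1 14 9 16 7 15 10 11)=[0, 14, 2, 3, 4, 5, 6, 15, 8, 16, 11, 1, 12, 13, 9, 10, 7]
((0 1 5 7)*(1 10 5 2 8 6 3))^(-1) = (0 7 5 10)(1 3 6 8 2)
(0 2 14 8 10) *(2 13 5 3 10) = (0 13 5 3 10)(2 14 8) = [13, 1, 14, 10, 4, 3, 6, 7, 2, 9, 0, 11, 12, 5, 8]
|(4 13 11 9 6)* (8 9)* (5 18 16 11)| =9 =|(4 13 5 18 16 11 8 9 6)|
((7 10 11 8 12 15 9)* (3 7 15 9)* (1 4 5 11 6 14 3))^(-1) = (1 15 9 12 8 11 5 4)(3 14 6 10 7)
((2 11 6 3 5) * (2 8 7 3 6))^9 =((2 11)(3 5 8 7))^9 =(2 11)(3 5 8 7)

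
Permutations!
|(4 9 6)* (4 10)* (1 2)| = |(1 2)(4 9 6 10)| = 4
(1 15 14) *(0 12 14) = (0 12 14 1 15) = [12, 15, 2, 3, 4, 5, 6, 7, 8, 9, 10, 11, 14, 13, 1, 0]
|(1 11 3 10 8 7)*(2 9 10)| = |(1 11 3 2 9 10 8 7)| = 8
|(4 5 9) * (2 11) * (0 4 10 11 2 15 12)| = 8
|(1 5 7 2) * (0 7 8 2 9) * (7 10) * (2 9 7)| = 7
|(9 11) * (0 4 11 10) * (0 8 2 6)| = |(0 4 11 9 10 8 2 6)| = 8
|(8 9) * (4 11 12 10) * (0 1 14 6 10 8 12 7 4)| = 15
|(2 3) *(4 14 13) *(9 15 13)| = |(2 3)(4 14 9 15 13)| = 10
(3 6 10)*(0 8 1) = (0 8 1)(3 6 10) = [8, 0, 2, 6, 4, 5, 10, 7, 1, 9, 3]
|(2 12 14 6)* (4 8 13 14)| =7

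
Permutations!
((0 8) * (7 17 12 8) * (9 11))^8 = ((0 7 17 12 8)(9 11))^8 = (0 12 7 8 17)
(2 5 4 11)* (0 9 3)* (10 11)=[9, 1, 5, 0, 10, 4, 6, 7, 8, 3, 11, 2]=(0 9 3)(2 5 4 10 11)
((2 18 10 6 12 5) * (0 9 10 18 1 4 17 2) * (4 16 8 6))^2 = (18)(0 10 17 1 8 12)(2 16 6 5 9 4)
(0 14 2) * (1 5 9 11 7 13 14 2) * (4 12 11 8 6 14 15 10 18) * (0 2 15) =(0 15 10 18 4 12 11 7 13)(1 5 9 8 6 14) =[15, 5, 2, 3, 12, 9, 14, 13, 6, 8, 18, 7, 11, 0, 1, 10, 16, 17, 4]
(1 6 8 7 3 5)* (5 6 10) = [0, 10, 2, 6, 4, 1, 8, 3, 7, 9, 5] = (1 10 5)(3 6 8 7)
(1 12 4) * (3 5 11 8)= (1 12 4)(3 5 11 8)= [0, 12, 2, 5, 1, 11, 6, 7, 3, 9, 10, 8, 4]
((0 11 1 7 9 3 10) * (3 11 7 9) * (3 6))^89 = ((0 7 6 3 10)(1 9 11))^89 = (0 10 3 6 7)(1 11 9)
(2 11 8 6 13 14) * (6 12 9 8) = (2 11 6 13 14)(8 12 9) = [0, 1, 11, 3, 4, 5, 13, 7, 12, 8, 10, 6, 9, 14, 2]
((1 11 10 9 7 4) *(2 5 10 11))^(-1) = ((11)(1 2 5 10 9 7 4))^(-1) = (11)(1 4 7 9 10 5 2)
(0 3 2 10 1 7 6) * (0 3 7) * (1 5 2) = (0 7 6 3 1)(2 10 5) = [7, 0, 10, 1, 4, 2, 3, 6, 8, 9, 5]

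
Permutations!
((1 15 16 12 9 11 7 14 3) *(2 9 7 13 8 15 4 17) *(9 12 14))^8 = (1 13 17 15 12 14 9)(2 16 7 3 11 4 8)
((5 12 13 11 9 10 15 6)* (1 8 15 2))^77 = (15)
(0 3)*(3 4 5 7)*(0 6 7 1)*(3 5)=(0 4 3 6 7 5 1)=[4, 0, 2, 6, 3, 1, 7, 5]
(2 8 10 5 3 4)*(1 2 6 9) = (1 2 8 10 5 3 4 6 9) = [0, 2, 8, 4, 6, 3, 9, 7, 10, 1, 5]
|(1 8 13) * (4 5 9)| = |(1 8 13)(4 5 9)| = 3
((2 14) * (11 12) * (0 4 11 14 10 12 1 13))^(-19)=(0 4 11 1 13)(2 10 12 14)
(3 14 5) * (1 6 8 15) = (1 6 8 15)(3 14 5) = [0, 6, 2, 14, 4, 3, 8, 7, 15, 9, 10, 11, 12, 13, 5, 1]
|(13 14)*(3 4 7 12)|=4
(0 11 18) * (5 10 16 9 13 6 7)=(0 11 18)(5 10 16 9 13 6 7)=[11, 1, 2, 3, 4, 10, 7, 5, 8, 13, 16, 18, 12, 6, 14, 15, 9, 17, 0]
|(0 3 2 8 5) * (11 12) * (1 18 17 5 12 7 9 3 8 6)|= |(0 8 12 11 7 9 3 2 6 1 18 17 5)|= 13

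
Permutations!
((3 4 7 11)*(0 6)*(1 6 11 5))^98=((0 11 3 4 7 5 1 6))^98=(0 3 7 1)(4 5 6 11)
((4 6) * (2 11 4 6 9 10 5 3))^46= (2 10 11 5 4 3 9)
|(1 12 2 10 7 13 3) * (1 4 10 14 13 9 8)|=11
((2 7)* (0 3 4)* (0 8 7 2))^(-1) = (0 7 8 4 3)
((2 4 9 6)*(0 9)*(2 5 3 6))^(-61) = (0 4 2 9)(3 5 6)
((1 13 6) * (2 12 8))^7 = (1 13 6)(2 12 8) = ((1 13 6)(2 12 8))^7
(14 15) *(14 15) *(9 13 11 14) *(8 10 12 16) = (8 10 12 16)(9 13 11 14) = [0, 1, 2, 3, 4, 5, 6, 7, 10, 13, 12, 14, 16, 11, 9, 15, 8]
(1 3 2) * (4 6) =[0, 3, 1, 2, 6, 5, 4] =(1 3 2)(4 6)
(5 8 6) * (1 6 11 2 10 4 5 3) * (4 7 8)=(1 6 3)(2 10 7 8 11)(4 5)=[0, 6, 10, 1, 5, 4, 3, 8, 11, 9, 7, 2]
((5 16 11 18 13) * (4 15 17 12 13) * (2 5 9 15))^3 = (2 11)(4 16)(5 18)(9 12 15 13 17)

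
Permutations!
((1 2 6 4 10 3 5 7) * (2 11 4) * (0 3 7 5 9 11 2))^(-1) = (0 6 2 1 7 10 4 11 9 3)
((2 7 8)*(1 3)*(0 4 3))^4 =(2 7 8)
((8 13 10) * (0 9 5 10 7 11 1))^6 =((0 9 5 10 8 13 7 11 1))^6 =(0 7 10)(1 13 5)(8 9 11)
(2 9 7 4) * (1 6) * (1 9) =(1 6 9 7 4 2) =[0, 6, 1, 3, 2, 5, 9, 4, 8, 7]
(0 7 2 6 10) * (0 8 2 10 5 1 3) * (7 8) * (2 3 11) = (0 8 3)(1 11 2 6 5)(7 10) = [8, 11, 6, 0, 4, 1, 5, 10, 3, 9, 7, 2]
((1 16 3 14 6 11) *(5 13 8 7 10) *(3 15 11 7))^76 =(16)(3 10)(5 14)(6 13)(7 8)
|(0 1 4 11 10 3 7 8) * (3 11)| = 6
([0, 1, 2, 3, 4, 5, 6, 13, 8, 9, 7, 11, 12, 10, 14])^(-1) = [0, 1, 2, 3, 4, 5, 6, 10, 8, 9, 13, 11, 12, 7, 14]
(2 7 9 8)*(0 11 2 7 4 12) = [11, 1, 4, 3, 12, 5, 6, 9, 7, 8, 10, 2, 0] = (0 11 2 4 12)(7 9 8)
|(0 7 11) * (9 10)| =|(0 7 11)(9 10)| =6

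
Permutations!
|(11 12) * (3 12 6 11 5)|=6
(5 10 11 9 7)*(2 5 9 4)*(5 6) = (2 6 5 10 11 4)(7 9) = [0, 1, 6, 3, 2, 10, 5, 9, 8, 7, 11, 4]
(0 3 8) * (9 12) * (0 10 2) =[3, 1, 0, 8, 4, 5, 6, 7, 10, 12, 2, 11, 9] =(0 3 8 10 2)(9 12)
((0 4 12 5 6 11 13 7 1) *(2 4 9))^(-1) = (0 1 7 13 11 6 5 12 4 2 9)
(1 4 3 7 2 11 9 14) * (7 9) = (1 4 3 9 14)(2 11 7) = [0, 4, 11, 9, 3, 5, 6, 2, 8, 14, 10, 7, 12, 13, 1]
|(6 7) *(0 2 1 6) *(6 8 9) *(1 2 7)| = 4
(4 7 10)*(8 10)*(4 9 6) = (4 7 8 10 9 6) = [0, 1, 2, 3, 7, 5, 4, 8, 10, 6, 9]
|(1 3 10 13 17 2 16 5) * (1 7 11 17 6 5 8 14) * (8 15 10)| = |(1 3 8 14)(2 16 15 10 13 6 5 7 11 17)| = 20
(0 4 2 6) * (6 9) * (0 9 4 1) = (0 1)(2 4)(6 9) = [1, 0, 4, 3, 2, 5, 9, 7, 8, 6]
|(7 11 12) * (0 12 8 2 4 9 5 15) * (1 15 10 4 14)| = |(0 12 7 11 8 2 14 1 15)(4 9 5 10)| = 36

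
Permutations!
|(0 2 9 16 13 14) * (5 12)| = 6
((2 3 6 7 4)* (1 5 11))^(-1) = (1 11 5)(2 4 7 6 3)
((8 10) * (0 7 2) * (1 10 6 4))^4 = ((0 7 2)(1 10 8 6 4))^4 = (0 7 2)(1 4 6 8 10)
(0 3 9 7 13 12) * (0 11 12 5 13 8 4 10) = (0 3 9 7 8 4 10)(5 13)(11 12) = [3, 1, 2, 9, 10, 13, 6, 8, 4, 7, 0, 12, 11, 5]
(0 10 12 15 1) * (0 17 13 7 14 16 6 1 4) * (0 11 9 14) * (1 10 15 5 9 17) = [15, 1, 2, 3, 11, 9, 10, 0, 8, 14, 12, 17, 5, 7, 16, 4, 6, 13] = (0 15 4 11 17 13 7)(5 9 14 16 6 10 12)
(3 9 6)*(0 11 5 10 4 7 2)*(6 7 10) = [11, 1, 0, 9, 10, 6, 3, 2, 8, 7, 4, 5] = (0 11 5 6 3 9 7 2)(4 10)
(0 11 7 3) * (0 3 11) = (7 11) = [0, 1, 2, 3, 4, 5, 6, 11, 8, 9, 10, 7]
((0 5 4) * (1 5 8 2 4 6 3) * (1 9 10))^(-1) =(0 4 2 8)(1 10 9 3 6 5)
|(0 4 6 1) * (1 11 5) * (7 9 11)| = 8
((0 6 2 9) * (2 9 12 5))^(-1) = ((0 6 9)(2 12 5))^(-1) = (0 9 6)(2 5 12)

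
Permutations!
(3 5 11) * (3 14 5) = [0, 1, 2, 3, 4, 11, 6, 7, 8, 9, 10, 14, 12, 13, 5] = (5 11 14)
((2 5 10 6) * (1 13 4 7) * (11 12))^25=(1 13 4 7)(2 5 10 6)(11 12)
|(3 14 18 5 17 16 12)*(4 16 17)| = |(3 14 18 5 4 16 12)| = 7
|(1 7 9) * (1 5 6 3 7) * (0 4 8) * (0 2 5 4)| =|(2 5 6 3 7 9 4 8)| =8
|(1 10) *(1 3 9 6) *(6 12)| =|(1 10 3 9 12 6)| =6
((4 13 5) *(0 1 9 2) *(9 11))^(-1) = (0 2 9 11 1)(4 5 13)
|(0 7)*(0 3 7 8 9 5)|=|(0 8 9 5)(3 7)|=4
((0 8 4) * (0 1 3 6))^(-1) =((0 8 4 1 3 6))^(-1) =(0 6 3 1 4 8)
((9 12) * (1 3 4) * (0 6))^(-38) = ((0 6)(1 3 4)(9 12))^(-38) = (12)(1 3 4)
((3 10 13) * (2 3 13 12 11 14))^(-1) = (2 14 11 12 10 3)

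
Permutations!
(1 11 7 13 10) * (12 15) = (1 11 7 13 10)(12 15) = [0, 11, 2, 3, 4, 5, 6, 13, 8, 9, 1, 7, 15, 10, 14, 12]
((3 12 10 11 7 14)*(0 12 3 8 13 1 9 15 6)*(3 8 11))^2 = (0 10 8 1 15)(3 13 9 6 12)(7 11 14)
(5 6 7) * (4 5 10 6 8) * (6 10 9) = (10)(4 5 8)(6 7 9) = [0, 1, 2, 3, 5, 8, 7, 9, 4, 6, 10]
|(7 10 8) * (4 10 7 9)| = 4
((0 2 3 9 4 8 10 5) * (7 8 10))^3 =(0 9 5 3 10 2 4)(7 8)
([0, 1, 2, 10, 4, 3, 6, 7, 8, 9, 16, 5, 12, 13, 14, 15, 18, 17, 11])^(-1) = (3 5 11 18 16 10)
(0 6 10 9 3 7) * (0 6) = (3 7 6 10 9) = [0, 1, 2, 7, 4, 5, 10, 6, 8, 3, 9]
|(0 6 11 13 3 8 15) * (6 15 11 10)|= |(0 15)(3 8 11 13)(6 10)|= 4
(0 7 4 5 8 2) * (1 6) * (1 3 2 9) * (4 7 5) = (0 5 8 9 1 6 3 2) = [5, 6, 0, 2, 4, 8, 3, 7, 9, 1]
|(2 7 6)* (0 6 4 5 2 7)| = 6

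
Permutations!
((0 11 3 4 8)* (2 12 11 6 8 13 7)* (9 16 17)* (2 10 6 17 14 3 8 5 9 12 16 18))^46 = (0 17 12 11 8)(2 9 6 7 4 14)(3 16 18 5 10 13) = ((0 17 12 11 8)(2 16 14 3 4 13 7 10 6 5 9 18))^46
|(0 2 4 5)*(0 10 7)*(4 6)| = |(0 2 6 4 5 10 7)| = 7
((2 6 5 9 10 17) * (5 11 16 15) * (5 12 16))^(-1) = (2 17 10 9 5 11 6)(12 15 16)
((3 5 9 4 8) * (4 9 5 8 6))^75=(9)(3 8)(4 6)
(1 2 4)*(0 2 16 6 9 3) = (0 2 4 1 16 6 9 3) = [2, 16, 4, 0, 1, 5, 9, 7, 8, 3, 10, 11, 12, 13, 14, 15, 6]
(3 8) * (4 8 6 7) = (3 6 7 4 8) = [0, 1, 2, 6, 8, 5, 7, 4, 3]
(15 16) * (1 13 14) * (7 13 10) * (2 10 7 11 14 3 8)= (1 7 13 3 8 2 10 11 14)(15 16)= [0, 7, 10, 8, 4, 5, 6, 13, 2, 9, 11, 14, 12, 3, 1, 16, 15]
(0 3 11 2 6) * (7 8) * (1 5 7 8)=(0 3 11 2 6)(1 5 7)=[3, 5, 6, 11, 4, 7, 0, 1, 8, 9, 10, 2]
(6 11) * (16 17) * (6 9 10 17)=(6 11 9 10 17 16)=[0, 1, 2, 3, 4, 5, 11, 7, 8, 10, 17, 9, 12, 13, 14, 15, 6, 16]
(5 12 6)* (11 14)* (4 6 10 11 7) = [0, 1, 2, 3, 6, 12, 5, 4, 8, 9, 11, 14, 10, 13, 7] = (4 6 5 12 10 11 14 7)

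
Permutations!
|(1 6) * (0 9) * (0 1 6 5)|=|(0 9 1 5)|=4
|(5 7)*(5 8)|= 3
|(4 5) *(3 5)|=|(3 5 4)|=3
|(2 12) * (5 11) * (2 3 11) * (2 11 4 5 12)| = 5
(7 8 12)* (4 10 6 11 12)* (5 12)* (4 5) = (4 10 6 11)(5 12 7 8) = [0, 1, 2, 3, 10, 12, 11, 8, 5, 9, 6, 4, 7]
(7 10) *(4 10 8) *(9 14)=(4 10 7 8)(9 14)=[0, 1, 2, 3, 10, 5, 6, 8, 4, 14, 7, 11, 12, 13, 9]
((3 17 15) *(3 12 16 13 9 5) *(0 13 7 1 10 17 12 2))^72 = (0 7 13 1 9 10 5 17 3 15 12 2 16)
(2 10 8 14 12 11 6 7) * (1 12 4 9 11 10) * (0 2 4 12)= (0 2 1)(4 9 11 6 7)(8 14 12 10)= [2, 0, 1, 3, 9, 5, 7, 4, 14, 11, 8, 6, 10, 13, 12]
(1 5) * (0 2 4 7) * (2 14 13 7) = (0 14 13 7)(1 5)(2 4) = [14, 5, 4, 3, 2, 1, 6, 0, 8, 9, 10, 11, 12, 7, 13]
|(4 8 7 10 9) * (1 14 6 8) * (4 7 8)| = 12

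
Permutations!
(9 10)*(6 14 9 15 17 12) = [0, 1, 2, 3, 4, 5, 14, 7, 8, 10, 15, 11, 6, 13, 9, 17, 16, 12] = (6 14 9 10 15 17 12)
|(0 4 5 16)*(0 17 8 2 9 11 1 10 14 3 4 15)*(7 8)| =|(0 15)(1 10 14 3 4 5 16 17 7 8 2 9 11)| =26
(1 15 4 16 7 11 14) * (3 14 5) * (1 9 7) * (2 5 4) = (1 15 2 5 3 14 9 7 11 4 16) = [0, 15, 5, 14, 16, 3, 6, 11, 8, 7, 10, 4, 12, 13, 9, 2, 1]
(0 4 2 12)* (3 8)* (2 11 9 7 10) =(0 4 11 9 7 10 2 12)(3 8) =[4, 1, 12, 8, 11, 5, 6, 10, 3, 7, 2, 9, 0]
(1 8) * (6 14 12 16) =[0, 8, 2, 3, 4, 5, 14, 7, 1, 9, 10, 11, 16, 13, 12, 15, 6] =(1 8)(6 14 12 16)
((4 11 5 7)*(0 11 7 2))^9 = (0 11 5 2)(4 7)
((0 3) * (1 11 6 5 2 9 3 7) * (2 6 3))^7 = ((0 7 1 11 3)(2 9)(5 6))^7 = (0 1 3 7 11)(2 9)(5 6)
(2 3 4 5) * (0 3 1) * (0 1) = [3, 1, 0, 4, 5, 2] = (0 3 4 5 2)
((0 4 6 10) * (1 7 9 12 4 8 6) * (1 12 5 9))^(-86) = (12)(0 6)(8 10)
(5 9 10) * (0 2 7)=(0 2 7)(5 9 10)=[2, 1, 7, 3, 4, 9, 6, 0, 8, 10, 5]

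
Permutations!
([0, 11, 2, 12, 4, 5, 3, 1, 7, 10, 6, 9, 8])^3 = [0, 10, 2, 7, 4, 5, 8, 9, 11, 3, 12, 6, 1]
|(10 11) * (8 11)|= 3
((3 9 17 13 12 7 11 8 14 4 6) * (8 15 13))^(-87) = (3 14 9 4 17 6 8)(7 13 11 12 15)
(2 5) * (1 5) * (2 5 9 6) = (1 9 6 2) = [0, 9, 1, 3, 4, 5, 2, 7, 8, 6]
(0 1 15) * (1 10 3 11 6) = [10, 15, 2, 11, 4, 5, 1, 7, 8, 9, 3, 6, 12, 13, 14, 0] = (0 10 3 11 6 1 15)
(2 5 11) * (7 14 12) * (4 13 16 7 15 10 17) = (2 5 11)(4 13 16 7 14 12 15 10 17) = [0, 1, 5, 3, 13, 11, 6, 14, 8, 9, 17, 2, 15, 16, 12, 10, 7, 4]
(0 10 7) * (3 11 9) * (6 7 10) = (0 6 7)(3 11 9) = [6, 1, 2, 11, 4, 5, 7, 0, 8, 3, 10, 9]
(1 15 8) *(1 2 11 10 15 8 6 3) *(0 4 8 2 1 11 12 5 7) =[4, 2, 12, 11, 8, 7, 3, 0, 1, 9, 15, 10, 5, 13, 14, 6] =(0 4 8 1 2 12 5 7)(3 11 10 15 6)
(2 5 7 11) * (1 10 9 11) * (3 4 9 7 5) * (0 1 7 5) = (0 1 10 5)(2 3 4 9 11) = [1, 10, 3, 4, 9, 0, 6, 7, 8, 11, 5, 2]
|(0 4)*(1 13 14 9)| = |(0 4)(1 13 14 9)| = 4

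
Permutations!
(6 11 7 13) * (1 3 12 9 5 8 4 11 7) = (1 3 12 9 5 8 4 11)(6 7 13) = [0, 3, 2, 12, 11, 8, 7, 13, 4, 5, 10, 1, 9, 6]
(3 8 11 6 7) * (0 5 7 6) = (0 5 7 3 8 11) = [5, 1, 2, 8, 4, 7, 6, 3, 11, 9, 10, 0]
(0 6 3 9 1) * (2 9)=(0 6 3 2 9 1)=[6, 0, 9, 2, 4, 5, 3, 7, 8, 1]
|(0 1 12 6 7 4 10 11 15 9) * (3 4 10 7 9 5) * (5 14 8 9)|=14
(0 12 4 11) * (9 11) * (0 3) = (0 12 4 9 11 3) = [12, 1, 2, 0, 9, 5, 6, 7, 8, 11, 10, 3, 4]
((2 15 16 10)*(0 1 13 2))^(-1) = (0 10 16 15 2 13 1) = ((0 1 13 2 15 16 10))^(-1)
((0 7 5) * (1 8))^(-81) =(1 8)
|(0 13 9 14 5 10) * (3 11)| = |(0 13 9 14 5 10)(3 11)| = 6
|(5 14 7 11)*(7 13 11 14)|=5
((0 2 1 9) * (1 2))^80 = ((0 1 9))^80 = (0 9 1)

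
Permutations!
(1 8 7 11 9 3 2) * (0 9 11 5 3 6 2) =(11)(0 9 6 2 1 8 7 5 3) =[9, 8, 1, 0, 4, 3, 2, 5, 7, 6, 10, 11]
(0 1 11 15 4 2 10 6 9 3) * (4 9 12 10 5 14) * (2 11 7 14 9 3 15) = (0 1 7 14 4 11 2 5 9 15 3)(6 12 10) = [1, 7, 5, 0, 11, 9, 12, 14, 8, 15, 6, 2, 10, 13, 4, 3]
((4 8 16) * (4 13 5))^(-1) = (4 5 13 16 8)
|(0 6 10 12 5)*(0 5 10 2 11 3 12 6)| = 6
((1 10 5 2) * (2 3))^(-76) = (1 2 3 5 10)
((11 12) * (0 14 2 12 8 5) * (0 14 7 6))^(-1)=(0 6 7)(2 14 5 8 11 12)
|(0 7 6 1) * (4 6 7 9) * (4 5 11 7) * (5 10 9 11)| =|(0 11 7 4 6 1)(9 10)| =6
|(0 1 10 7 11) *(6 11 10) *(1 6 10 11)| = 6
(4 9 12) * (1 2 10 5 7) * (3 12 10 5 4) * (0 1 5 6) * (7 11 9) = (0 1 2 6)(3 12)(4 7 5 11 9 10) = [1, 2, 6, 12, 7, 11, 0, 5, 8, 10, 4, 9, 3]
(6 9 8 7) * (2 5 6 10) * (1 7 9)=(1 7 10 2 5 6)(8 9)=[0, 7, 5, 3, 4, 6, 1, 10, 9, 8, 2]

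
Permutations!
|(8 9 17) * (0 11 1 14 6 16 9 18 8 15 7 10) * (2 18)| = |(0 11 1 14 6 16 9 17 15 7 10)(2 18 8)| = 33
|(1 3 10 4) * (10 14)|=|(1 3 14 10 4)|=5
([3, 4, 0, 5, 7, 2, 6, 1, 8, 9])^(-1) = (9)(0 2 5 3)(1 7 4)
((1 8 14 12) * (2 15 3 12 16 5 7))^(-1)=(1 12 3 15 2 7 5 16 14 8)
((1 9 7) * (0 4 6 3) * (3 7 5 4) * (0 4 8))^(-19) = (0 8 5 9 1 7 6 4 3)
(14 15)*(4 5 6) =[0, 1, 2, 3, 5, 6, 4, 7, 8, 9, 10, 11, 12, 13, 15, 14] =(4 5 6)(14 15)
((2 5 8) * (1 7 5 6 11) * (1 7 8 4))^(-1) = (1 4 5 7 11 6 2 8)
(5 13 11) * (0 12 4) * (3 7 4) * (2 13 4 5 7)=[12, 1, 13, 2, 0, 4, 6, 5, 8, 9, 10, 7, 3, 11]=(0 12 3 2 13 11 7 5 4)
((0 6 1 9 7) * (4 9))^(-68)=((0 6 1 4 9 7))^(-68)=(0 9 1)(4 6 7)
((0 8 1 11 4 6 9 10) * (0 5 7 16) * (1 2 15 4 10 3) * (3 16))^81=((0 8 2 15 4 6 9 16)(1 11 10 5 7 3))^81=(0 8 2 15 4 6 9 16)(1 5)(3 10)(7 11)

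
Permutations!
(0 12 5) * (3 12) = (0 3 12 5) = [3, 1, 2, 12, 4, 0, 6, 7, 8, 9, 10, 11, 5]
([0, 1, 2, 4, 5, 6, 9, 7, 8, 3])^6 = [0, 1, 2, 4, 5, 6, 9, 7, 8, 3]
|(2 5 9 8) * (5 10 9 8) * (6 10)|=6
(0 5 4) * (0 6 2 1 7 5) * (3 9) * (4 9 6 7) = (1 4 7 5 9 3 6 2) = [0, 4, 1, 6, 7, 9, 2, 5, 8, 3]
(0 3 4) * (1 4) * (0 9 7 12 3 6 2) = [6, 4, 0, 1, 9, 5, 2, 12, 8, 7, 10, 11, 3] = (0 6 2)(1 4 9 7 12 3)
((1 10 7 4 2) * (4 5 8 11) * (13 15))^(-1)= ((1 10 7 5 8 11 4 2)(13 15))^(-1)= (1 2 4 11 8 5 7 10)(13 15)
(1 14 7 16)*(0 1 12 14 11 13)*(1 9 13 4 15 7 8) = (0 9 13)(1 11 4 15 7 16 12 14 8) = [9, 11, 2, 3, 15, 5, 6, 16, 1, 13, 10, 4, 14, 0, 8, 7, 12]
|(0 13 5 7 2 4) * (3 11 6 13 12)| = |(0 12 3 11 6 13 5 7 2 4)| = 10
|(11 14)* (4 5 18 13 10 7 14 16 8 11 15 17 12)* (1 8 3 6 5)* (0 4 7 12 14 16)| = |(0 4 1 8 11)(3 6 5 18 13 10 12 7 16)(14 15 17)| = 45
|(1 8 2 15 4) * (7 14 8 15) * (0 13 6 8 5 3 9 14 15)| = |(0 13 6 8 2 7 15 4 1)(3 9 14 5)| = 36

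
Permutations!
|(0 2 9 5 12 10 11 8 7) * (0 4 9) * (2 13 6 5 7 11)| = |(0 13 6 5 12 10 2)(4 9 7)(8 11)| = 42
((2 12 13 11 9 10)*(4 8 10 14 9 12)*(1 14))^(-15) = (14)(2 4 8 10)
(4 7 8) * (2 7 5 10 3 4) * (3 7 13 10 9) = (2 13 10 7 8)(3 4 5 9) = [0, 1, 13, 4, 5, 9, 6, 8, 2, 3, 7, 11, 12, 10]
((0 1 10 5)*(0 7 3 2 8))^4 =((0 1 10 5 7 3 2 8))^4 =(0 7)(1 3)(2 10)(5 8)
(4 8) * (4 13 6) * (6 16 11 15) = (4 8 13 16 11 15 6) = [0, 1, 2, 3, 8, 5, 4, 7, 13, 9, 10, 15, 12, 16, 14, 6, 11]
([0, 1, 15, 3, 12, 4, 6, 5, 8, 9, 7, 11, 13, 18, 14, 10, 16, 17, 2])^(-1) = [0, 1, 18, 3, 5, 7, 6, 10, 8, 9, 15, 11, 4, 12, 14, 2, 16, 17, 13]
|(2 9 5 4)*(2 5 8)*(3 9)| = |(2 3 9 8)(4 5)| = 4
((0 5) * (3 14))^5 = (0 5)(3 14)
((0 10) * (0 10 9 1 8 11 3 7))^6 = (0 7 3 11 8 1 9)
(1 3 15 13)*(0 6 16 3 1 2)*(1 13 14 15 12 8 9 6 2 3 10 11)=(0 2)(1 13 3 12 8 9 6 16 10 11)(14 15)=[2, 13, 0, 12, 4, 5, 16, 7, 9, 6, 11, 1, 8, 3, 15, 14, 10]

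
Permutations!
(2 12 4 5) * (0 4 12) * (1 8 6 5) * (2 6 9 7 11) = (12)(0 4 1 8 9 7 11 2)(5 6) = [4, 8, 0, 3, 1, 6, 5, 11, 9, 7, 10, 2, 12]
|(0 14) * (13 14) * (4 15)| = 6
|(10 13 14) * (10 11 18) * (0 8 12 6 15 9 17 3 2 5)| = 10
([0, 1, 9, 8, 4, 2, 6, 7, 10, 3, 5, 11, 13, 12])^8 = [0, 1, 3, 10, 4, 9, 6, 7, 5, 8, 2, 11, 12, 13]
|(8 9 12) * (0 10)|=6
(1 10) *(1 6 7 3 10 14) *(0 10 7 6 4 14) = (0 10 4 14 1)(3 7) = [10, 0, 2, 7, 14, 5, 6, 3, 8, 9, 4, 11, 12, 13, 1]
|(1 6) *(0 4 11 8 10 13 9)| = 14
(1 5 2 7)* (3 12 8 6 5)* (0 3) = (0 3 12 8 6 5 2 7 1) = [3, 0, 7, 12, 4, 2, 5, 1, 6, 9, 10, 11, 8]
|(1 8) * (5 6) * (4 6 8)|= 5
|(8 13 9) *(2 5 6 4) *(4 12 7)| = 6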